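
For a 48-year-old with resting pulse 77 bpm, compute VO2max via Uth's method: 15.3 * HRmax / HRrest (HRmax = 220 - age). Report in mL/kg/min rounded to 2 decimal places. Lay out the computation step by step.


Step 1: HRmax = 220 - 48 = 172 bpm
Step 2: Ratio = 172 / 77 = 2.2338
Step 3: VO2max = 15.3 * 2.2338 = 34.18 mL/kg/min

34.18 mL/kg/min


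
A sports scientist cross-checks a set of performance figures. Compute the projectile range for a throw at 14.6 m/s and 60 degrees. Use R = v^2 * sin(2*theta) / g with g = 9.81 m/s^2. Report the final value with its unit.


Two times the angle = 120 degrees
sin(120) = 0.866025
R = 213.16 * 0.866025 / 9.81 = 18.818 m

18.818 m


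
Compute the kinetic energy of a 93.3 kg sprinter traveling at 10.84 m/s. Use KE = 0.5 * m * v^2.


Velocity squared = 117.5056
KE = 0.5 * 93.3 * 117.5056 = 5481.64 J

5481.64 J


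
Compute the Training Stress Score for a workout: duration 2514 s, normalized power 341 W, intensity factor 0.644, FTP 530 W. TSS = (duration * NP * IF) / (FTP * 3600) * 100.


Product = 2514 * 341 * 0.644 = 552084.456
Base = 530 * 3600 = 1908000
TSS = 552084.456 / 1908000 * 100 = 28.94

28.94 TSS


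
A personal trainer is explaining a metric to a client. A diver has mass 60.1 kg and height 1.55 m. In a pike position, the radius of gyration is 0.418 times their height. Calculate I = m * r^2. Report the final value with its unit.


r = 0.418 * 1.55 = 0.6479 m
I = m * r^2 = 60.1 * 0.419774 = 25.228 kg*m^2

25.228 kg*m^2


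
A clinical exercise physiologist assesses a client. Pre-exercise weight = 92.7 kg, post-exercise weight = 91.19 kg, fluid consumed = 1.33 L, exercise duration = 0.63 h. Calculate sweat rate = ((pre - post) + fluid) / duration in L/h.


Weight loss = 92.7 - 91.19 = 1.51 kg (approx L)
Total sweat = 1.51 + 1.33 = 2.84 L
Sweat rate = 2.84 / 0.63 = 4.508 L/h

4.508 L/h


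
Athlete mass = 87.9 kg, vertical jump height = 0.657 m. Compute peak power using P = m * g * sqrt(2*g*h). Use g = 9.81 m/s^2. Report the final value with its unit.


sqrt(2 * 9.81 * 0.657) = sqrt(12.89034) = 3.590312 m/s
P = 87.9 * 9.81 * 3.590312
= 3095.92 W

3095.92 W


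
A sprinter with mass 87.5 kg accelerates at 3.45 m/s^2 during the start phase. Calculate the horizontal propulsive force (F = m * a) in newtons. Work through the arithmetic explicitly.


F = m * a
= 87.5 * 3.45
= 301.88 N

301.88 N


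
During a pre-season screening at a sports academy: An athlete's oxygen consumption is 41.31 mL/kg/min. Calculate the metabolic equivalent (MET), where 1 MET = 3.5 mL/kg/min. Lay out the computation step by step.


MET = VO2 / 3.5
= 41.31 / 3.5
= 11.8 METs

11.8 METs


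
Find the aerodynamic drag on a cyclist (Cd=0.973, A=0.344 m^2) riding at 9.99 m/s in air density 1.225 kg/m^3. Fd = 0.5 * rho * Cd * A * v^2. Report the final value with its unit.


Fd = 0.5 * 1.225 * 0.973 * 0.344 * 9.99^2
= 0.5 * 1.225 * 0.973 * 0.344 * 99.8001
= 20.46 N

20.46 N


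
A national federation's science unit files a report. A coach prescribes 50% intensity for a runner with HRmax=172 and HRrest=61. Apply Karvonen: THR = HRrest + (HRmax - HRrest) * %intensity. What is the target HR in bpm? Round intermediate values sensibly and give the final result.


Heart rate reserve = 172 - 61 = 111
Intensity fraction = 50 / 100 = 0.5
THR = 61 + 111 * 0.5 = 116.5 bpm

116.5 bpm


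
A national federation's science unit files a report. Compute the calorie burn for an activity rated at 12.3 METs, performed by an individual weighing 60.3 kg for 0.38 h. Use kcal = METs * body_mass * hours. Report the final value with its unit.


Product of METs and mass = 12.3 * 60.3 = 741.69
Total kcal = 741.69 * 0.38 = 281.84 kcal

281.84 kcal


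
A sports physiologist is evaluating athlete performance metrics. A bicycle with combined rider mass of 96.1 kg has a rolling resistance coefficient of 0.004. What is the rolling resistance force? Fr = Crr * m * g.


Fr = 0.004 * 96.1 * 9.81
= 0.3844 * 9.81
= 3.771 N

3.771 N


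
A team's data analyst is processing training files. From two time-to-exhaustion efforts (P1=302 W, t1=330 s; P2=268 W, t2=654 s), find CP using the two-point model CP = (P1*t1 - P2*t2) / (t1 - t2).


Work in trial 1 = 99660 J
Work in trial 2 = 175272 J
Delta work = -75612 J
Delta time = -324 s
CP = -75612 / -324 = 233.37 W

233.37 W


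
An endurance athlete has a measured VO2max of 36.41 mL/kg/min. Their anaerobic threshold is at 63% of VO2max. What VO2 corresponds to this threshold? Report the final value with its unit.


Anaerobic threshold VO2 = VO2max * 63%
= 36.41 * 0.63
= 22.94 mL/kg/min

22.94 mL/kg/min


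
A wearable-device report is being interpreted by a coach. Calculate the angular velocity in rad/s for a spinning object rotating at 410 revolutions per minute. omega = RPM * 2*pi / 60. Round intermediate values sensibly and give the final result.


omega = RPM * 2*pi / 60
= 410 * 6.28318531 / 60
= 42.935 rad/s

42.935 rad/s


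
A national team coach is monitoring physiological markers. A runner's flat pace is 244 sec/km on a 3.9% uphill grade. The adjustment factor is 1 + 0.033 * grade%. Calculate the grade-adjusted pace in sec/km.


Factor = 1 + 0.033 * 3.9 = 1.1287
Adjusted pace = 244 * 1.1287
= 275.4 sec/km

275.4 s/km


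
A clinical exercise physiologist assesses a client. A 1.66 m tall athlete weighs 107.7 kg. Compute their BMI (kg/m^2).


height^2 = 2.7556 m^2
BMI = 107.7 / 2.7556 = 39.08 kg/m^2

39.08 kg/m^2


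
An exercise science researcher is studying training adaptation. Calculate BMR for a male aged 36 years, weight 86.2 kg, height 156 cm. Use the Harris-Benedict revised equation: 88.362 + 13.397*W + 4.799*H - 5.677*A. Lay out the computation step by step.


Substituting values:
W term = 13.397 * 86.2 = 1154.8214
H term = 4.799 * 156 = 748.644
A term = 5.677 * 36 = 204.372
BMR = 1787.46 kcal/day

1787.46 kcal/day


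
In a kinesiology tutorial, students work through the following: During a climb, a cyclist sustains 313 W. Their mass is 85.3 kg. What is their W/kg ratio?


Power-to-weight = 313 W / 85.3 kg
= 3.669 W/kg

3.669 W/kg


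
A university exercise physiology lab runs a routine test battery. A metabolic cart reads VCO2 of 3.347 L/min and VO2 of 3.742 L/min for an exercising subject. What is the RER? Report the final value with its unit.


RER = VCO2 / VO2 = 3.347 / 3.742 = 0.8944

0.8944


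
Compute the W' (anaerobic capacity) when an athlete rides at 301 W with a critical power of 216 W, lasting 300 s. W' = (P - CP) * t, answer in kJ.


Above-CP power = 85 W
Duration = 300 s
W' = 85 * 300 = 25500 J
Convert: 25500 / 1000 = 25.5 kJ

25.5 kJ


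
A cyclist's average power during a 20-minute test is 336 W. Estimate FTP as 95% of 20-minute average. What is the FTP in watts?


FTP = 20-min power * 0.95
= 336 * 0.95
= 319.2 W

319.2 W


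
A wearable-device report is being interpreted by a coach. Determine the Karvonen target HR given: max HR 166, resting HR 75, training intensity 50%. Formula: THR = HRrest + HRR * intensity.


HRR = HRmax - HRrest = 166 - 75 = 91
THR = 75 + 91 * 0.5
= 120.5 bpm

120.5 bpm


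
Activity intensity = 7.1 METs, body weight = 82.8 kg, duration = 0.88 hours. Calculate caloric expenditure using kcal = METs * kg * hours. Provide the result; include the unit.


kcal = 7.1 * 82.8 * 0.88
= 587.88 * 0.88
= 517.33 kcal

517.33 kcal


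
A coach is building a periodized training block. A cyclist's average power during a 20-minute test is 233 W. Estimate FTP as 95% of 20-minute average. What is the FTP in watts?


FTP = 20-min power * 0.95
= 233 * 0.95
= 221.35 W

221.35 W


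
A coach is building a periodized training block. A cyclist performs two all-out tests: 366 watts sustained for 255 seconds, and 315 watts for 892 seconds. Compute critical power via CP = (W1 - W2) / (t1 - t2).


W1 = P1 * t1 = 366 * 255 = 93330 J
W2 = P2 * t2 = 315 * 892 = 280980 J
CP = (93330 - 280980) / (255 - 892)
= 294.58 W

294.58 W


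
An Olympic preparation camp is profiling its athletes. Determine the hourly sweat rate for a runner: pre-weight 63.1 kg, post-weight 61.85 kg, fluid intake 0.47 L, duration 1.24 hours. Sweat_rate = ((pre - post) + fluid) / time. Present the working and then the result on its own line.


Mass lost = 63.1 - 61.85 = 1.25 kg
Add fluid consumed: 1.25 + 0.47 = 1.72 L total sweat
Sweat rate = 1.72 / 1.24 = 1.387 L/h

1.387 L/h


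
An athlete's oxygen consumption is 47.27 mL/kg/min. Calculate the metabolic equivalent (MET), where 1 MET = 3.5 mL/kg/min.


MET = VO2 / 3.5
= 47.27 / 3.5
= 13.51 METs

13.51 METs


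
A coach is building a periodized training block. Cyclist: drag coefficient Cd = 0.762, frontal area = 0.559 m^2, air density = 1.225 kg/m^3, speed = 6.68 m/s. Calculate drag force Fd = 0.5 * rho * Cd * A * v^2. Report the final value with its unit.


v^2 = 6.68^2 = 44.6224
Fd = 0.5 * 1.225 * 0.762 * 0.559 * 44.6224
= 11.642 N

11.642 N


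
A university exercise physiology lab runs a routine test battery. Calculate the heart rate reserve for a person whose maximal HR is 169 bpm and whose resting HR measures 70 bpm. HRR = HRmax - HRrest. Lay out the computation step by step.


HRmax = 169 bpm
HRrest = 70 bpm
HRR = 169 - 70 = 99 bpm

99 bpm


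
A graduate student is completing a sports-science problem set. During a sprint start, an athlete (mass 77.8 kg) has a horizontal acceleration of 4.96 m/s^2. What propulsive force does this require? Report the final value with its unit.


Propulsive force = mass * acceleration
= 77.8 kg * 4.96 m/s^2
= 385.89 N

385.89 N


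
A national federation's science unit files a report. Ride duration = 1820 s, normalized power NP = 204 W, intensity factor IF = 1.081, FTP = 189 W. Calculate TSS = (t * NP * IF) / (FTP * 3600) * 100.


Numerator = 1820 * 204 * 1.081 = 401353.68
Denominator = 189 * 3600 = 680400
TSS = 401353.68 / 680400 * 100
= 58.99

58.99 TSS


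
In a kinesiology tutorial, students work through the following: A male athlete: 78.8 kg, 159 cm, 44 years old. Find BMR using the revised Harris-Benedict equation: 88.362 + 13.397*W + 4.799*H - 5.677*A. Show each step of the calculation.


Intercept = 88.362
Weight contribution = 13.397 * 78.8 = 1055.6836
Height contribution = 4.799 * 159 = 763.041
Age contribution = 5.677 * 44 = 249.788
BMR = 88.362 + 1055.6836 + 763.041 - 249.788
= 1657.3 kcal/day

1657.3 kcal/day


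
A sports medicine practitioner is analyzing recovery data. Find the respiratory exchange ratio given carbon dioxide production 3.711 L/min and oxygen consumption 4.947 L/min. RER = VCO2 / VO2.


VCO2 = 3.711 L/min
VO2 = 4.947 L/min
RER = 3.711 / 4.947 = 0.7502

0.7502


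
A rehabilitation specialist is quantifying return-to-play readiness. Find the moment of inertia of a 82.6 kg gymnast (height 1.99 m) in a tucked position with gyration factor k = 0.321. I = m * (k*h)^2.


Radius of gyration = 0.321 * 1.99 = 0.63879 m
I = 82.6 * 0.63879^2
= 82.6 * 0.408053
= 33.705 kg*m^2

33.705 kg*m^2


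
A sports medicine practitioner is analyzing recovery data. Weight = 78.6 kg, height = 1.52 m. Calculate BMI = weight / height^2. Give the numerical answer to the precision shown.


height^2 = 1.52^2 = 2.3104
BMI = 78.6 / 2.3104 = 34.02 kg/m^2

34.02 kg/m^2


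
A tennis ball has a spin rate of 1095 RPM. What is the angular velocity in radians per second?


Convert RPM to rad/s: multiply by 2*pi and divide by 60
omega = 1095 * 2 * pi / 60
= 114.668 rad/s

114.668 rad/s


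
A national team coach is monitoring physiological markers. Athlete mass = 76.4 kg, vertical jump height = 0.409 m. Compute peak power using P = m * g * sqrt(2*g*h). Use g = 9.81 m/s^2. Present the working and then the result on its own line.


sqrt(2 * 9.81 * 0.409) = sqrt(8.02458) = 2.832769 m/s
P = 76.4 * 9.81 * 2.832769
= 2123.12 W

2123.12 W


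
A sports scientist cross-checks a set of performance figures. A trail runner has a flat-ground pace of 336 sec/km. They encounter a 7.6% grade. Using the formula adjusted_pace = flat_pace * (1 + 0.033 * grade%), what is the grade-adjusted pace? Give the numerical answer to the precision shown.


Grade factor = 1 + 0.033 * 7.6 = 1.2508
Adjusted = 336 * 1.2508 = 420.27 sec/km

420.27 s/km


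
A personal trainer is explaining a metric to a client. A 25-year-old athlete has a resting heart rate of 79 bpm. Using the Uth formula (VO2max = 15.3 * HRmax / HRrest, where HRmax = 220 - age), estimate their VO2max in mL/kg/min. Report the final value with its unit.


HRmax = 220 - 25 = 195 bpm
Ratio = HRmax / HRrest = 195 / 79 = 2.4684
VO2max = 15.3 * 2.4684 = 37.77 mL/kg/min

37.77 mL/kg/min


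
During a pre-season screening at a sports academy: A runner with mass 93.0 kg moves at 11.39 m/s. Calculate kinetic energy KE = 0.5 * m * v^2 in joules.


v^2 = 11.39^2 = 129.7321
KE = 0.5 * 93.0 * 129.7321
= 6032.54 J

6032.54 J


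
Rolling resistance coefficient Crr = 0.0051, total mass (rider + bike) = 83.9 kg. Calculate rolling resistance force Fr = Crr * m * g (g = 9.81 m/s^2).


Fr = Crr * m * g
= 0.0051 * 83.9 * 9.81
= 4.198 N

4.198 N


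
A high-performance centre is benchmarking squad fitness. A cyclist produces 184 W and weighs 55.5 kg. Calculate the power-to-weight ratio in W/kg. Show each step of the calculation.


P/W = power / mass
= 184 / 55.5
= 3.315 W/kg

3.315 W/kg


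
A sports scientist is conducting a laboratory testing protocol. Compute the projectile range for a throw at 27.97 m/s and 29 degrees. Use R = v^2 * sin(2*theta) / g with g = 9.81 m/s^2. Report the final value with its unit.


Two times the angle = 58 degrees
sin(58) = 0.848048
R = 782.3209 * 0.848048 / 9.81 = 67.63 m

67.63 m


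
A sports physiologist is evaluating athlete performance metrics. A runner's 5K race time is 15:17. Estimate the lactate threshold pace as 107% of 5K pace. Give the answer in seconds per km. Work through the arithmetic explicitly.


Total race time = 15*60 + 17 = 917 seconds
5K pace = 917 / 5 = 183.4 sec/km
LT pace = 183.4 * 1.07 = 196.24 sec/km

196.24 s/km


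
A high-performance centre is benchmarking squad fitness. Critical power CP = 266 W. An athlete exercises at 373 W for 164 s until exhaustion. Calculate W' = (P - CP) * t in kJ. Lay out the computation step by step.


P - CP = 373 - 266 = 107 W
W' = 107 * 164 = 17548 J
= 17548 / 1000 = 17.548 kJ

17.548 kJ


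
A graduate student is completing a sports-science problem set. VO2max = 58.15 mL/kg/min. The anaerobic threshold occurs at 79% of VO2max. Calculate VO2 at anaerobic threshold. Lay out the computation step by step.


AT fraction = 79 / 100 = 0.79
AT VO2 = 58.15 * 0.79
= 45.94 mL/kg/min

45.94 mL/kg/min


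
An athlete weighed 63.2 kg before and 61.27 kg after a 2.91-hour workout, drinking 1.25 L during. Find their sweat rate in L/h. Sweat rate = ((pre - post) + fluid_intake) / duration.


Body mass change = 1.93 kg
Total sweat loss = 1.93 + 1.25 = 3.18 L
Rate = 3.18 / 2.91 = 1.093 L/h

1.093 L/h


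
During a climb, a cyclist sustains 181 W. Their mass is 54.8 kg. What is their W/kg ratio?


Power-to-weight = 181 W / 54.8 kg
= 3.303 W/kg

3.303 W/kg


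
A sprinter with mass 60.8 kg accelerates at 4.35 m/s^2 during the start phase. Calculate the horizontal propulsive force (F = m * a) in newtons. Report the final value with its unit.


F = m * a
= 60.8 * 4.35
= 264.48 N

264.48 N


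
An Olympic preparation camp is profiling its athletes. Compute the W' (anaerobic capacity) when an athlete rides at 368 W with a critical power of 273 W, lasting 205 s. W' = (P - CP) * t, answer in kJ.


Above-CP power = 95 W
Duration = 205 s
W' = 95 * 205 = 19475 J
Convert: 19475 / 1000 = 19.475 kJ

19.475 kJ


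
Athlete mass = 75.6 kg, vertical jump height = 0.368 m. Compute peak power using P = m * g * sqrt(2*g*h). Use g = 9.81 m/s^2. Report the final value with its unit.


sqrt(2 * 9.81 * 0.368) = sqrt(7.22016) = 2.687036 m/s
P = 75.6 * 9.81 * 2.687036
= 1992.8 W

1992.8 W


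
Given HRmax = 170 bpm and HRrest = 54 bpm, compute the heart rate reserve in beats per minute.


Heart rate reserve = maximum HR minus resting HR
HRR = 170 - 54 = 116 bpm

116 bpm


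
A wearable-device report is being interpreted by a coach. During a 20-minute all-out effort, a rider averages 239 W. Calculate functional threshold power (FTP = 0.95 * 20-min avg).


FTP = 0.95 * 239
= 227.05 W

227.05 W


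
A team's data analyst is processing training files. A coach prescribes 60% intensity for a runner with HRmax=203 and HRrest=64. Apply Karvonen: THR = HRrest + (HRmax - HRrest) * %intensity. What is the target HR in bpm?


Heart rate reserve = 203 - 64 = 139
Intensity fraction = 60 / 100 = 0.6
THR = 64 + 139 * 0.6 = 147.4 bpm

147.4 bpm


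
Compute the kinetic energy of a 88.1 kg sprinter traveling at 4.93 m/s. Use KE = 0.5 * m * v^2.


Velocity squared = 24.3049
KE = 0.5 * 88.1 * 24.3049 = 1070.63 J

1070.63 J


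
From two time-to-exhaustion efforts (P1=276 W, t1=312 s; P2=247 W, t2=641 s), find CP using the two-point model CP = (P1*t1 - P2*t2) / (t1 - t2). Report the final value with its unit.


Work in trial 1 = 86112 J
Work in trial 2 = 158327 J
Delta work = -72215 J
Delta time = -329 s
CP = -72215 / -329 = 219.5 W

219.5 W


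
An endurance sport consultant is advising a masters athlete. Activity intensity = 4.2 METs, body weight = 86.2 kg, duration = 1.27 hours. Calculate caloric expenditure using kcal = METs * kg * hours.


kcal = 4.2 * 86.2 * 1.27
= 362.04 * 1.27
= 459.79 kcal

459.79 kcal


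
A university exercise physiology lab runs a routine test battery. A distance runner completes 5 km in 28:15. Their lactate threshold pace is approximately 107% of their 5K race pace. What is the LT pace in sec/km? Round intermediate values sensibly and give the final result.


Convert to seconds: 28 min 15 s = 1695 s
Pace per km = 1695 / 5 = 339.0 s/km
LT pace = 339.0 * 1.07 = 362.73 s/km

362.73 s/km


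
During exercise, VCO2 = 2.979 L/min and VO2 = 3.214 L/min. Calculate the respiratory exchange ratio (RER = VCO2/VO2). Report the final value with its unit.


RER = VCO2 / VO2
= 2.979 / 3.214
= 0.9269

0.9269


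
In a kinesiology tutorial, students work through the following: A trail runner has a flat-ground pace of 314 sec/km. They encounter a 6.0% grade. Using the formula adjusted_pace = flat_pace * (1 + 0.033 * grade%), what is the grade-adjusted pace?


Grade factor = 1 + 0.033 * 6.0 = 1.198
Adjusted = 314 * 1.198 = 376.17 sec/km

376.17 s/km


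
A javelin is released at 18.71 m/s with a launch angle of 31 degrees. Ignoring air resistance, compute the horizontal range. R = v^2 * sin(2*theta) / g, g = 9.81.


Launch speed squared = 350.0641
sin(2 * 31 deg) = 0.882948
Range = 350.0641 * 0.882948 / 9.81
= 31.507 m

31.507 m


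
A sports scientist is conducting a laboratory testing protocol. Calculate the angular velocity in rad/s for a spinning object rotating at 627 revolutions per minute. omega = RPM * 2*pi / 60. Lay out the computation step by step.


omega = RPM * 2*pi / 60
= 627 * 6.28318531 / 60
= 65.659 rad/s

65.659 rad/s


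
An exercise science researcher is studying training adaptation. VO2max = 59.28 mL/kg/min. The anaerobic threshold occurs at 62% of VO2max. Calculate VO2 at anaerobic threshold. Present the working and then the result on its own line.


AT fraction = 62 / 100 = 0.62
AT VO2 = 59.28 * 0.62
= 36.75 mL/kg/min

36.75 mL/kg/min


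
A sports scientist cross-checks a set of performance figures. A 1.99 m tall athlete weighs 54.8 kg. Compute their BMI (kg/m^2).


height^2 = 3.9601 m^2
BMI = 54.8 / 3.9601 = 13.84 kg/m^2

13.84 kg/m^2


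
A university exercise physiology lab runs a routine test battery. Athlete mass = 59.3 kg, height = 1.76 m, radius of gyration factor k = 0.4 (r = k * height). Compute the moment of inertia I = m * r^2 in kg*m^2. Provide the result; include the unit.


r = k * height = 0.4 * 1.76 = 0.704 m
r^2 = 0.704^2 = 0.495616
I = 59.3 * 0.495616 = 29.39 kg*m^2

29.39 kg*m^2


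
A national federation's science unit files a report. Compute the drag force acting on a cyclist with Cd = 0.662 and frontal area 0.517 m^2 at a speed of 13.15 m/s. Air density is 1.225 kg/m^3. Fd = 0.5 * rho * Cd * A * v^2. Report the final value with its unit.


Step 1: v^2 = 172.9225
Step 2: Fd = 0.5 * 1.225 * 0.662 * 0.517 * 172.9225
= 36.25 N

36.25 N


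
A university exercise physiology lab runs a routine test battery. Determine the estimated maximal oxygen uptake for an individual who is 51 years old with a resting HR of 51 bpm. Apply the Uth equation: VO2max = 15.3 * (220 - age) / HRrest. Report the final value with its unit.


HRmax = 220 - 51 = 169
VO2max = 15.3 * (169 / 51)
= 15.3 * 3.3137
= 50.7 mL/kg/min

50.7 mL/kg/min


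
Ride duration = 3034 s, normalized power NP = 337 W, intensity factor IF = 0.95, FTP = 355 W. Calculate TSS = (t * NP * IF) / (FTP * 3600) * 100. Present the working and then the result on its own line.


Numerator = 3034 * 337 * 0.95 = 971335.1
Denominator = 355 * 3600 = 1278000
TSS = 971335.1 / 1278000 * 100
= 76.0

76.0 TSS


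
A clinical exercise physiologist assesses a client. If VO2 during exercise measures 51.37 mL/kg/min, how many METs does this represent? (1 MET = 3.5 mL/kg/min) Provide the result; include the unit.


METs = VO2 / 3.5 = 51.37 / 3.5 = 14.68

14.68 METs


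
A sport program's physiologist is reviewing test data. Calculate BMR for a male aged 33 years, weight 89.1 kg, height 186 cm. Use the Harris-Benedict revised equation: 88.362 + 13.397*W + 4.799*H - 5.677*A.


Substituting values:
W term = 13.397 * 89.1 = 1193.6727
H term = 4.799 * 186 = 892.614
A term = 5.677 * 33 = 187.341
BMR = 1987.31 kcal/day

1987.31 kcal/day


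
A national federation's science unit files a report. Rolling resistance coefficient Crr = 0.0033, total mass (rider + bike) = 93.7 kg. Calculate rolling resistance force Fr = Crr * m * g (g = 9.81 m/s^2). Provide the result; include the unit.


Fr = Crr * m * g
= 0.0033 * 93.7 * 9.81
= 3.033 N

3.033 N


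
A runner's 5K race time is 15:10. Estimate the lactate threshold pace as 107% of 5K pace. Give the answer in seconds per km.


Total race time = 15*60 + 10 = 910 seconds
5K pace = 910 / 5 = 182.0 sec/km
LT pace = 182.0 * 1.07 = 194.74 sec/km

194.74 s/km


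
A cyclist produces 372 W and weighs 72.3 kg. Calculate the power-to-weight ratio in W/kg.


P/W = power / mass
= 372 / 72.3
= 5.145 W/kg

5.145 W/kg


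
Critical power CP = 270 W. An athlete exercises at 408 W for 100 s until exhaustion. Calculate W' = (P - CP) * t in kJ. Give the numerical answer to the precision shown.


P - CP = 408 - 270 = 138 W
W' = 138 * 100 = 13800 J
= 13800 / 1000 = 13.8 kJ

13.8 kJ


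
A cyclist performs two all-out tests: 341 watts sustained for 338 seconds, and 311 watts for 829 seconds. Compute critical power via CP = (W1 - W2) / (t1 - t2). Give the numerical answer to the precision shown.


W1 = P1 * t1 = 341 * 338 = 115258 J
W2 = P2 * t2 = 311 * 829 = 257819 J
CP = (115258 - 257819) / (338 - 829)
= 290.35 W

290.35 W


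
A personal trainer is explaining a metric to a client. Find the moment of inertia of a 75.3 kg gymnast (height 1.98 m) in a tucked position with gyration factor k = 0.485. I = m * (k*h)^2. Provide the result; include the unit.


Radius of gyration = 0.485 * 1.98 = 0.9603 m
I = 75.3 * 0.9603^2
= 75.3 * 0.922176
= 69.44 kg*m^2

69.44 kg*m^2


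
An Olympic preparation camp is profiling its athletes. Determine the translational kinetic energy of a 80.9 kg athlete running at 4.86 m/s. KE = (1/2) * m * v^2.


KE = 0.5 * m * v^2
= 0.5 * 80.9 * 4.86^2
= 0.5 * 80.9 * 23.6196
= 955.41 J

955.41 J


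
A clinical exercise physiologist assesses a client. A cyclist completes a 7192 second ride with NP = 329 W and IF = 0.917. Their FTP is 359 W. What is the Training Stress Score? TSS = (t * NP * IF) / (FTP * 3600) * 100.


t * NP * IF = 7192 * 329 * 0.917 = 2169776.056
FTP * 3600 = 1292400
TSS = (2169776.056 / 1292400) * 100 = 167.89

167.89 TSS


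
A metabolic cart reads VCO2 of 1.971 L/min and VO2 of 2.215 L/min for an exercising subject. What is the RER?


RER = VCO2 / VO2 = 1.971 / 2.215 = 0.8898

0.8898


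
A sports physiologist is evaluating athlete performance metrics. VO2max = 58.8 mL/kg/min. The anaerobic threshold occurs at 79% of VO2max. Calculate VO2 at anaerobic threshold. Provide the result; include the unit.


AT fraction = 79 / 100 = 0.79
AT VO2 = 58.8 * 0.79
= 46.45 mL/kg/min

46.45 mL/kg/min


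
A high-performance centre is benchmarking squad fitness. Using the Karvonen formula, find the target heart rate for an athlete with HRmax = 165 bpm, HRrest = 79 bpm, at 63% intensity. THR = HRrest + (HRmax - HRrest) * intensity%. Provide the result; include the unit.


HRR = 165 - 79 = 86
THR = 79 + 86 * 0.63
= 79 + 54.18
= 133.18 bpm

133.18 bpm


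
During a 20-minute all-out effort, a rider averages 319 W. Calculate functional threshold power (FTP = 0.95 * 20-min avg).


FTP = 0.95 * 319
= 303.05 W

303.05 W


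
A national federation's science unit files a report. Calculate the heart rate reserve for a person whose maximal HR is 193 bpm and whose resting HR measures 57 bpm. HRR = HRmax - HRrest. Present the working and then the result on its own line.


HRmax = 193 bpm
HRrest = 57 bpm
HRR = 193 - 57 = 136 bpm

136 bpm


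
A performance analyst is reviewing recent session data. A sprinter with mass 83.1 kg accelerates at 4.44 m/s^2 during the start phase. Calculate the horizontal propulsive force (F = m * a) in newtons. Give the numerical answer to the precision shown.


F = m * a
= 83.1 * 4.44
= 368.96 N

368.96 N


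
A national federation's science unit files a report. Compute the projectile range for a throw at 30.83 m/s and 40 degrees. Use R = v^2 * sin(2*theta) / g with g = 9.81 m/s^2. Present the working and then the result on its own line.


Two times the angle = 80 degrees
sin(80) = 0.984808
R = 950.4889 * 0.984808 / 9.81 = 95.418 m

95.418 m


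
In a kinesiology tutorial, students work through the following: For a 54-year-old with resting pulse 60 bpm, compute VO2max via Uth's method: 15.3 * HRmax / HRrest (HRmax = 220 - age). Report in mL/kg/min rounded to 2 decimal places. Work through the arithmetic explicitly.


Step 1: HRmax = 220 - 54 = 166 bpm
Step 2: Ratio = 166 / 60 = 2.7667
Step 3: VO2max = 15.3 * 2.7667 = 42.33 mL/kg/min

42.33 mL/kg/min


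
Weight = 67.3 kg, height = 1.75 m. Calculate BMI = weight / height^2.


height^2 = 1.75^2 = 3.0625
BMI = 67.3 / 3.0625 = 21.98 kg/m^2

21.98 kg/m^2


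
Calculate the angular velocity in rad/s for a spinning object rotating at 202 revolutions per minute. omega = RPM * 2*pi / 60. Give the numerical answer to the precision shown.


omega = RPM * 2*pi / 60
= 202 * 6.28318531 / 60
= 21.153 rad/s

21.153 rad/s


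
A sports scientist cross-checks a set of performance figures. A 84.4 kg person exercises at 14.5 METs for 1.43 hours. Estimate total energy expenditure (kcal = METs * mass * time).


Energy = METs * mass(kg) * time(h)
= 14.5 * 84.4 * 1.43
= 1750.03 kcal

1750.03 kcal


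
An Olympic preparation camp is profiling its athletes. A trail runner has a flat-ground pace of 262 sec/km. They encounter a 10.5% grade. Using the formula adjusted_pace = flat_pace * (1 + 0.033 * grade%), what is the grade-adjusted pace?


Grade factor = 1 + 0.033 * 10.5 = 1.3465
Adjusted = 262 * 1.3465 = 352.78 sec/km

352.78 s/km


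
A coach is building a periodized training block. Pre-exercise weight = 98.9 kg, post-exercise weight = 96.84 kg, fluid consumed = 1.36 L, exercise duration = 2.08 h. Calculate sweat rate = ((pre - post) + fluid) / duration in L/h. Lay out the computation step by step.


Weight loss = 98.9 - 96.84 = 2.06 kg (approx L)
Total sweat = 2.06 + 1.36 = 3.42 L
Sweat rate = 3.42 / 2.08 = 1.644 L/h

1.644 L/h


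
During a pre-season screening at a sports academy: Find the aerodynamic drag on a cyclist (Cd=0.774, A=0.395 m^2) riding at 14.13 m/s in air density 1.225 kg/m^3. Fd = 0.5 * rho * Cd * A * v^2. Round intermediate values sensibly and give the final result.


Fd = 0.5 * 1.225 * 0.774 * 0.395 * 14.13^2
= 0.5 * 1.225 * 0.774 * 0.395 * 199.6569
= 37.388 N

37.388 N


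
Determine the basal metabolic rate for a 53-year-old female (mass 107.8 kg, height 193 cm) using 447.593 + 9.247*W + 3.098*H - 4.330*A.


BMR = 447.593 + 9.247*107.8 + 3.098*193 - 4.330*53
= 1812.84 kcal/day

1812.84 kcal/day


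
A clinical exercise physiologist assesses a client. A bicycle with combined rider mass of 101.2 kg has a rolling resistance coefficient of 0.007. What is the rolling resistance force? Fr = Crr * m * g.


Fr = 0.007 * 101.2 * 9.81
= 0.7084 * 9.81
= 6.949 N

6.949 N


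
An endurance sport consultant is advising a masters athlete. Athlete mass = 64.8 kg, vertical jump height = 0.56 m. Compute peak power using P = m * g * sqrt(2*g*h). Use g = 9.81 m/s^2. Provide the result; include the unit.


sqrt(2 * 9.81 * 0.56) = sqrt(10.9872) = 3.314695 m/s
P = 64.8 * 9.81 * 3.314695
= 2107.11 W

2107.11 W


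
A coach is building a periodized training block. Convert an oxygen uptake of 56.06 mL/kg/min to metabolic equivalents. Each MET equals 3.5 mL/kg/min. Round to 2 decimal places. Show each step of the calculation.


One MET = 3.5 mL/kg/min
Number of METs = 56.06 / 3.5
= 16.02 METs

16.02 METs


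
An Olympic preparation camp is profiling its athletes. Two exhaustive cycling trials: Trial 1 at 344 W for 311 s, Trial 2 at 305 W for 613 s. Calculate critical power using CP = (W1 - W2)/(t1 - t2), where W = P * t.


W1 = 344 * 311 = 106984 J
W2 = 305 * 613 = 186965 J
CP = (106984 - 186965) / (311 - 613)
= -79981 / -302
= 264.84 W

264.84 W


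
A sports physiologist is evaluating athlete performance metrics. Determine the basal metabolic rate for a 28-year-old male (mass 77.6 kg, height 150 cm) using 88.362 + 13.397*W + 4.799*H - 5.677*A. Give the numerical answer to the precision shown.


BMR = 88.362 + 13.397*77.6 + 4.799*150 - 5.677*28
= 1688.86 kcal/day

1688.86 kcal/day


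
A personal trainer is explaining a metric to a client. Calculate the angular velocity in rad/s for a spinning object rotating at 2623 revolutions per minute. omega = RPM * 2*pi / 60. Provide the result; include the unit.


omega = RPM * 2*pi / 60
= 2623 * 6.28318531 / 60
= 274.68 rad/s

274.68 rad/s


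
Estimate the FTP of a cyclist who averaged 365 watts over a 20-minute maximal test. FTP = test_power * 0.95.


FTP = 365 * 0.95 = 346.75 W

346.75 W


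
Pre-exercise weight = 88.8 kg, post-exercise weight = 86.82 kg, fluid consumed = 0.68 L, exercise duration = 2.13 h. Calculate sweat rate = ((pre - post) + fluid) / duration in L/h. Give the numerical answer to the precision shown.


Weight loss = 88.8 - 86.82 = 1.98 kg (approx L)
Total sweat = 1.98 + 0.68 = 2.66 L
Sweat rate = 2.66 / 2.13 = 1.249 L/h

1.249 L/h


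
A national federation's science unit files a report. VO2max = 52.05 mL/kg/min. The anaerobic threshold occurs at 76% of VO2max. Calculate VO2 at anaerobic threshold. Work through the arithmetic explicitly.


AT fraction = 76 / 100 = 0.76
AT VO2 = 52.05 * 0.76
= 39.56 mL/kg/min

39.56 mL/kg/min


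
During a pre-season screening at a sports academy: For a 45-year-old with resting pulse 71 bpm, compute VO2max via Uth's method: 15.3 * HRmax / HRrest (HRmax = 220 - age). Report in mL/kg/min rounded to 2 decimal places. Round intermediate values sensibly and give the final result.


Step 1: HRmax = 220 - 45 = 175 bpm
Step 2: Ratio = 175 / 71 = 2.4648
Step 3: VO2max = 15.3 * 2.4648 = 37.71 mL/kg/min

37.71 mL/kg/min


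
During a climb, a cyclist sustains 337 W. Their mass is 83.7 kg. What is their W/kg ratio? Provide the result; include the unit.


Power-to-weight = 337 W / 83.7 kg
= 4.026 W/kg

4.026 W/kg


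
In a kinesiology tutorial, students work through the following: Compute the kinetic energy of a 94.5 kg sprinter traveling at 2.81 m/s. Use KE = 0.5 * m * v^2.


Velocity squared = 7.8961
KE = 0.5 * 94.5 * 7.8961 = 373.09 J

373.09 J


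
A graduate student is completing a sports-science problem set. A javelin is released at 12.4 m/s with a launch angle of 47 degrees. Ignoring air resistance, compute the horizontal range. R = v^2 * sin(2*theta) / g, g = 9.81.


Launch speed squared = 153.76
sin(2 * 47 deg) = 0.997564
Range = 153.76 * 0.997564 / 9.81
= 15.636 m

15.636 m


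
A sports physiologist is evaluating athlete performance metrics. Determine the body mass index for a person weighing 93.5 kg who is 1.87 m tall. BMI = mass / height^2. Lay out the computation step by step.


BMI = mass / height^2
= 93.5 / 1.87^2
= 93.5 / 3.4969
= 26.74 kg/m^2

26.74 kg/m^2


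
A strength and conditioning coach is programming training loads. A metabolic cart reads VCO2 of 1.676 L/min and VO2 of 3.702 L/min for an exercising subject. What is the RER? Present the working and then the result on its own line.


RER = VCO2 / VO2 = 1.676 / 3.702 = 0.4527

0.4527


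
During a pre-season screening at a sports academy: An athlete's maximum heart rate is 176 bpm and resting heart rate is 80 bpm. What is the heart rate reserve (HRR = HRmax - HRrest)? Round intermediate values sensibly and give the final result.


HRR = HRmax - HRrest
= 176 - 80
= 96 bpm

96 bpm


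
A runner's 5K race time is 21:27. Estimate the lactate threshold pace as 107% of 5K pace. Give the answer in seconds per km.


Total race time = 21*60 + 27 = 1287 seconds
5K pace = 1287 / 5 = 257.4 sec/km
LT pace = 257.4 * 1.07 = 275.42 sec/km

275.42 s/km


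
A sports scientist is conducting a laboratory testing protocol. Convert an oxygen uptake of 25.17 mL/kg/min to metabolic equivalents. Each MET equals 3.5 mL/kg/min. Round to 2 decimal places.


One MET = 3.5 mL/kg/min
Number of METs = 25.17 / 3.5
= 7.19 METs

7.19 METs


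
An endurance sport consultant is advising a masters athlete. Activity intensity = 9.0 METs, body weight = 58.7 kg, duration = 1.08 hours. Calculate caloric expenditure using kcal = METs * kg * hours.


kcal = 9.0 * 58.7 * 1.08
= 528.3 * 1.08
= 570.56 kcal

570.56 kcal


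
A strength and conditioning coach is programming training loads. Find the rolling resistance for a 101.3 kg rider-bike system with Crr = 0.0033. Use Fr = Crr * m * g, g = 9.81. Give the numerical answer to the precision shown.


m * g = 101.3 * 9.81 = 993.753 N
Fr = 0.0033 * 993.753 = 3.279 N

3.279 N


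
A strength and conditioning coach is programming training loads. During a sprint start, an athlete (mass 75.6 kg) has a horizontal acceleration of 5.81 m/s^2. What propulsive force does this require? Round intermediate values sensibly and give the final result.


Propulsive force = mass * acceleration
= 75.6 kg * 5.81 m/s^2
= 439.24 N

439.24 N


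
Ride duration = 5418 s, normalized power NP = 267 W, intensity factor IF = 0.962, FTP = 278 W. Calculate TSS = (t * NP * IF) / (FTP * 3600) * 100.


Numerator = 5418 * 267 * 0.962 = 1391634.972
Denominator = 278 * 3600 = 1000800
TSS = 1391634.972 / 1000800 * 100
= 139.05

139.05 TSS


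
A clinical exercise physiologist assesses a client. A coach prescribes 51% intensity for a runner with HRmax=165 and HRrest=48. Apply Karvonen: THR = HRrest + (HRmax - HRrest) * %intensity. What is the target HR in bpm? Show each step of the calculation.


Heart rate reserve = 165 - 48 = 117
Intensity fraction = 51 / 100 = 0.51
THR = 48 + 117 * 0.51 = 107.67 bpm

107.67 bpm


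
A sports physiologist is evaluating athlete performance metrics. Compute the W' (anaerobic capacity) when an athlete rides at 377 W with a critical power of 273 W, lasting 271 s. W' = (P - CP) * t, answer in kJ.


Above-CP power = 104 W
Duration = 271 s
W' = 104 * 271 = 28184 J
Convert: 28184 / 1000 = 28.184 kJ

28.184 kJ


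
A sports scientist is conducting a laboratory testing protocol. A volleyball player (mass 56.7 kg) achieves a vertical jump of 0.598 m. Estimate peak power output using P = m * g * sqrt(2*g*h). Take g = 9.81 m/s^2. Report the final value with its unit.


2 * g * h = 2 * 9.81 * 0.598 = 11.73276
sqrt(11.73276) = 3.425312 m/s
P = 56.7 * 9.81 * 3.425312 = 1905.25 W

1905.25 W


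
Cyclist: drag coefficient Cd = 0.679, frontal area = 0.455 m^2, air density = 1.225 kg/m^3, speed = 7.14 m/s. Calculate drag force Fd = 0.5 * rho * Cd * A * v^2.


v^2 = 7.14^2 = 50.9796
Fd = 0.5 * 1.225 * 0.679 * 0.455 * 50.9796
= 9.647 N

9.647 N


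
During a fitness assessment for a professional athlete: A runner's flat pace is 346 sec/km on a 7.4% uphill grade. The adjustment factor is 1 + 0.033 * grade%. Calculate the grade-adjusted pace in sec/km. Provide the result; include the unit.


Factor = 1 + 0.033 * 7.4 = 1.2442
Adjusted pace = 346 * 1.2442
= 430.49 sec/km

430.49 s/km


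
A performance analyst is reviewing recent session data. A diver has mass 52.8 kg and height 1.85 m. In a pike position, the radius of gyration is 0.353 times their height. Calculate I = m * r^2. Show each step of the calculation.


r = 0.353 * 1.85 = 0.65305 m
I = m * r^2 = 52.8 * 0.426474 = 22.518 kg*m^2

22.518 kg*m^2


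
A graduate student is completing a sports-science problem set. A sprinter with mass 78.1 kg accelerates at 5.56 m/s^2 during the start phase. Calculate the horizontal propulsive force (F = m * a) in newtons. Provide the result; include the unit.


F = m * a
= 78.1 * 5.56
= 434.24 N

434.24 N


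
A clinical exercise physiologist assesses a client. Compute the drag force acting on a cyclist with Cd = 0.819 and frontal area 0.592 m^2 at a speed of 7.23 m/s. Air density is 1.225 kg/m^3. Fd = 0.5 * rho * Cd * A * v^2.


Step 1: v^2 = 52.2729
Step 2: Fd = 0.5 * 1.225 * 0.819 * 0.592 * 52.2729
= 15.523 N

15.523 N


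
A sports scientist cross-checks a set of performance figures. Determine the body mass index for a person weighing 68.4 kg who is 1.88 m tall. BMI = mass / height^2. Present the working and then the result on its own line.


BMI = mass / height^2
= 68.4 / 1.88^2
= 68.4 / 3.5344
= 19.35 kg/m^2

19.35 kg/m^2


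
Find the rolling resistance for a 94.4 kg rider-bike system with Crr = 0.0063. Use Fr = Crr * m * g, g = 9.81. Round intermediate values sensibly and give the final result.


m * g = 94.4 * 9.81 = 926.064 N
Fr = 0.0063 * 926.064 = 5.834 N

5.834 N


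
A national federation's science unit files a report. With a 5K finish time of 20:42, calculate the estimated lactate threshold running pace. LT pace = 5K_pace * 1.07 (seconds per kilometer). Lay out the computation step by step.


Race duration = 1242 s for 5 km
Average pace = 1242 / 5 = 248.4 s/km
LT pace = 248.4 * 1.07
= 265.79 s/km

265.79 s/km


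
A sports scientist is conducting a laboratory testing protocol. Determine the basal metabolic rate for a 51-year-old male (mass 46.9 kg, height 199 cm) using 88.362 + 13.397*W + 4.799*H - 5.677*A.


BMR = 88.362 + 13.397*46.9 + 4.799*199 - 5.677*51
= 1382.16 kcal/day

1382.16 kcal/day


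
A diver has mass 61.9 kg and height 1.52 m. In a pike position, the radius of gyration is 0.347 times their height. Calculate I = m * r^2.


r = 0.347 * 1.52 = 0.52744 m
I = m * r^2 = 61.9 * 0.278193 = 17.22 kg*m^2

17.22 kg*m^2


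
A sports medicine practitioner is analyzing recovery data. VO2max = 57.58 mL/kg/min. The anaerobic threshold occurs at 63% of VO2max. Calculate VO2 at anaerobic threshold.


AT fraction = 63 / 100 = 0.63
AT VO2 = 57.58 * 0.63
= 36.28 mL/kg/min

36.28 mL/kg/min


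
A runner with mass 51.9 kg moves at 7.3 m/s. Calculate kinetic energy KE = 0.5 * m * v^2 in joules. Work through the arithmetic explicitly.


v^2 = 7.3^2 = 53.29
KE = 0.5 * 51.9 * 53.29
= 1382.88 J

1382.88 J
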